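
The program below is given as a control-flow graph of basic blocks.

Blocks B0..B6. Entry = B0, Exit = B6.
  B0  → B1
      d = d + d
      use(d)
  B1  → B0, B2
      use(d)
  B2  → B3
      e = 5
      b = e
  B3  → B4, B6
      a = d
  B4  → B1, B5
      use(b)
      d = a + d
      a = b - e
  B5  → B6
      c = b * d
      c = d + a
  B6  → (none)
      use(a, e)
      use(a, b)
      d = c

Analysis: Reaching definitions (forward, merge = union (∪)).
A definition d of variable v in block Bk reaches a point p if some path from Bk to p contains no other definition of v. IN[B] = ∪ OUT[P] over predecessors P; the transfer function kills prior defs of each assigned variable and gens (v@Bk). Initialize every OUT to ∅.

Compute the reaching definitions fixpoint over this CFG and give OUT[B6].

Answer: {a@B3, a@B4, b@B2, c@B5, d@B6, e@B2}

Working:
Converged values:
  B0:   IN={a@B4, b@B2, d@B0, d@B4, e@B2}   OUT={a@B4, b@B2, d@B0, e@B2}
  B1:   IN={a@B4, b@B2, d@B0, d@B4, e@B2}   OUT={a@B4, b@B2, d@B0, d@B4, e@B2}
  B2:   IN={a@B4, b@B2, d@B0, d@B4, e@B2}   OUT={a@B4, b@B2, d@B0, d@B4, e@B2}
  B3:   IN={a@B4, b@B2, d@B0, d@B4, e@B2}   OUT={a@B3, b@B2, d@B0, d@B4, e@B2}
  B4:   IN={a@B3, b@B2, d@B0, d@B4, e@B2}   OUT={a@B4, b@B2, d@B4, e@B2}
  B5:   IN={a@B4, b@B2, d@B4, e@B2}   OUT={a@B4, b@B2, c@B5, d@B4, e@B2}
  B6:   IN={a@B3, a@B4, b@B2, c@B5, d@B0, d@B4, e@B2}   OUT={a@B3, a@B4, b@B2, c@B5, d@B6, e@B2}

Merge at B6: IN[B6] = OUT[B3] ⊔ OUT[B5] = {a@B3, a@B4, b@B2, c@B5, d@B0, d@B4, e@B2}
Applying B6's transfer function to that IN value gives OUT[B6] (row B6 above).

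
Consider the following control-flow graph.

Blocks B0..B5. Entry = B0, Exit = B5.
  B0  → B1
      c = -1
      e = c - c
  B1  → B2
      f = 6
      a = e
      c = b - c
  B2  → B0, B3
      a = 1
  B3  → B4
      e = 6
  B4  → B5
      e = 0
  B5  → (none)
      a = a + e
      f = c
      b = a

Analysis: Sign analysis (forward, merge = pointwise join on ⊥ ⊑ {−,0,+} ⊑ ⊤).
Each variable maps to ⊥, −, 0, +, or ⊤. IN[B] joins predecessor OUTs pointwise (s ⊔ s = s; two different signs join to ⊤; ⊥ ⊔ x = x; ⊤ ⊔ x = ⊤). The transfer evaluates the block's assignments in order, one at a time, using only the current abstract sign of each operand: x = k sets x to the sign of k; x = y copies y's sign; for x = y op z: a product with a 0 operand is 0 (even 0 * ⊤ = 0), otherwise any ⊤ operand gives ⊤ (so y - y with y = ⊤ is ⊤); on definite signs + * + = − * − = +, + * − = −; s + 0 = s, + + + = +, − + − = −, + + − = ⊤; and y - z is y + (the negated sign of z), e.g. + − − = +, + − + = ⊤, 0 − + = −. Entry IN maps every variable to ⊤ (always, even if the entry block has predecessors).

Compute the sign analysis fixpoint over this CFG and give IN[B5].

Fixpoint table:
  B0:   IN=(all ⊤)   OUT={c:-; rest ⊤}
  B1:   IN={c:-; rest ⊤}   OUT={f:+; rest ⊤}
  B2:   IN={f:+; rest ⊤}   OUT={a:+, f:+; rest ⊤}
  B3:   IN={a:+, f:+; rest ⊤}   OUT={a:+, e:+, f:+; rest ⊤}
  B4:   IN={a:+, e:+, f:+; rest ⊤}   OUT={a:+, e:0, f:+; rest ⊤}
  B5:   IN={a:+, e:0, f:+; rest ⊤}   OUT={a:+, b:+, e:0; rest ⊤}

Merge at B5: IN[B5] = OUT[B4] = {a: +, b: ⊤, c: ⊤, d: ⊤, e: 0, f: +}

Answer: {a: +, b: ⊤, c: ⊤, d: ⊤, e: 0, f: +}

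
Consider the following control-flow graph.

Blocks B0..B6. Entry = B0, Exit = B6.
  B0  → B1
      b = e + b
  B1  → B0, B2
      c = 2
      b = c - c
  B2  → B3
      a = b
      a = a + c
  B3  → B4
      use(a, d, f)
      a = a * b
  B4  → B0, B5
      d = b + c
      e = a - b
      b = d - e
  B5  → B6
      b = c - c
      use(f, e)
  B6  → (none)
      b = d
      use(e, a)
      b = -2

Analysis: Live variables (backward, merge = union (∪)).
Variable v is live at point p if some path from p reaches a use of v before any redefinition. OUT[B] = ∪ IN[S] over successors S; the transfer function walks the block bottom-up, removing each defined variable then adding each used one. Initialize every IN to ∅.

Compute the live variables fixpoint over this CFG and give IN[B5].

Answer: {a, c, d, e, f}

Derivation:
Fixpoint table:
  B0: | IN={b, d, e, f} | OUT={d, e, f}
  B1: | IN={d, e, f} | OUT={b, c, d, e, f}
  B2: | IN={b, c, d, f} | OUT={a, b, c, d, f}
  B3: | IN={a, b, c, d, f} | OUT={a, b, c, f}
  B4: | IN={a, b, c, f} | OUT={a, b, c, d, e, f}
  B5: | IN={a, c, d, e, f} | OUT={a, d, e}
  B6: | IN={a, d, e} | OUT={}

Merge at B5: OUT[B5] = IN[B6] = {a, d, e}
Applying B5's transfer function to that OUT value gives IN[B5] (row B5 above).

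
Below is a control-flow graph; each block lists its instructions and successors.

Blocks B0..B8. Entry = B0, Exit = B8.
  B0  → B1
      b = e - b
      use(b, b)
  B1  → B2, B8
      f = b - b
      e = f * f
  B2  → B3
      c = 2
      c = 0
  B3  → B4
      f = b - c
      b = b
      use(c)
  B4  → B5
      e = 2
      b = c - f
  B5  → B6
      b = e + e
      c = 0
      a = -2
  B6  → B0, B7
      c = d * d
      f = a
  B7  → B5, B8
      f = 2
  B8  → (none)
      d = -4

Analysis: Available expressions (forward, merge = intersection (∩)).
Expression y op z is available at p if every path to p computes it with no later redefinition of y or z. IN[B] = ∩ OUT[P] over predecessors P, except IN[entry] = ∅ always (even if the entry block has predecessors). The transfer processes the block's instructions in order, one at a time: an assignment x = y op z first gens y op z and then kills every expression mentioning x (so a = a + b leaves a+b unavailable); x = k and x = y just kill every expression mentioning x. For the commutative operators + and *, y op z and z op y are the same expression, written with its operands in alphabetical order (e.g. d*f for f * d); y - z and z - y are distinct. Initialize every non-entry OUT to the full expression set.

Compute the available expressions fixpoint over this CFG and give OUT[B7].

Answer: {d*d, e+e}

Working:
Converged values:
  B0: | IN={} | OUT={}
  B1: | IN={} | OUT={b-b, f*f}
  B2: | IN={b-b, f*f} | OUT={b-b, f*f}
  B3: | IN={b-b, f*f} | OUT={}
  B4: | IN={} | OUT={c-f}
  B5: | IN={} | OUT={e+e}
  B6: | IN={e+e} | OUT={d*d, e+e}
  B7: | IN={d*d, e+e} | OUT={d*d, e+e}
  B8: | IN={} | OUT={}

Merge at B7: IN[B7] = OUT[B6] = {d*d, e+e}
Applying B7's transfer function to that IN value gives OUT[B7] (row B7 above).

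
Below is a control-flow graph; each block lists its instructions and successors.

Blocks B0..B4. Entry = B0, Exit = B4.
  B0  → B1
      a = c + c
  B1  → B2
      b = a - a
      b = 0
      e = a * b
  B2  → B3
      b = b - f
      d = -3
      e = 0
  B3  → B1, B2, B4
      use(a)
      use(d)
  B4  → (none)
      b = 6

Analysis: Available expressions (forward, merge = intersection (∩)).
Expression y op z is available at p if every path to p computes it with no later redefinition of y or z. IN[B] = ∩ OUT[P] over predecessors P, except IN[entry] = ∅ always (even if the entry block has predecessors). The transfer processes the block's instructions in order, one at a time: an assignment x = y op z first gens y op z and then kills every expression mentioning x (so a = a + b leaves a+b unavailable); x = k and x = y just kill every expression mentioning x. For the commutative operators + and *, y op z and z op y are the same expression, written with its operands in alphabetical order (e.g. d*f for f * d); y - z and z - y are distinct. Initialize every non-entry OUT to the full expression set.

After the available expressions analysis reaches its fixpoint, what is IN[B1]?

Answer: {c+c}

Derivation:
Fixpoint table:
  B0: | IN={} | OUT={c+c}
  B1: | IN={c+c} | OUT={a*b, a-a, c+c}
  B2: | IN={a-a, c+c} | OUT={a-a, c+c}
  B3: | IN={a-a, c+c} | OUT={a-a, c+c}
  B4: | IN={a-a, c+c} | OUT={a-a, c+c}

Merge at B1: IN[B1] = OUT[B0] ∩ OUT[B3] = {c+c}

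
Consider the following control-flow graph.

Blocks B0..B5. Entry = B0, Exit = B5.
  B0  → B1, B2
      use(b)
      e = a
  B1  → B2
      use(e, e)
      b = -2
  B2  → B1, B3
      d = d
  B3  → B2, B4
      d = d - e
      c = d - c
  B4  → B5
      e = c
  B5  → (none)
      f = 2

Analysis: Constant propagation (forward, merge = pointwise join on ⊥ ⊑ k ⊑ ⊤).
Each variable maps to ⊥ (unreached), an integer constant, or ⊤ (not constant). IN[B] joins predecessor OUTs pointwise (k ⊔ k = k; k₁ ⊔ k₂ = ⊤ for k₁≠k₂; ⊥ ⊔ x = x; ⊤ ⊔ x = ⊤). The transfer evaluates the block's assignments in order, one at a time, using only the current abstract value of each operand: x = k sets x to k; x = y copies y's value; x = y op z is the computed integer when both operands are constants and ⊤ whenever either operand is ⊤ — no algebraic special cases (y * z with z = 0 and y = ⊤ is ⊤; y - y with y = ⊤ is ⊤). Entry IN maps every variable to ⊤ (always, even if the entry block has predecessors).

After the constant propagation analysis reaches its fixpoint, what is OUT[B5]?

Answer: {a: ⊤, b: ⊤, c: ⊤, d: ⊤, e: ⊤, f: 2}

Trace:
Per-block solution:
  B0: | IN=(all ⊤) | OUT=(all ⊤)
  B1: | IN=(all ⊤) | OUT={b:-2; rest ⊤}
  B2: | IN=(all ⊤) | OUT=(all ⊤)
  B3: | IN=(all ⊤) | OUT=(all ⊤)
  B4: | IN=(all ⊤) | OUT=(all ⊤)
  B5: | IN=(all ⊤) | OUT={f:2; rest ⊤}

Merge at B5: IN[B5] = OUT[B4] = {a: ⊤, b: ⊤, c: ⊤, d: ⊤, e: ⊤, f: ⊤}
Applying B5's transfer function to that IN value gives OUT[B5] (row B5 above).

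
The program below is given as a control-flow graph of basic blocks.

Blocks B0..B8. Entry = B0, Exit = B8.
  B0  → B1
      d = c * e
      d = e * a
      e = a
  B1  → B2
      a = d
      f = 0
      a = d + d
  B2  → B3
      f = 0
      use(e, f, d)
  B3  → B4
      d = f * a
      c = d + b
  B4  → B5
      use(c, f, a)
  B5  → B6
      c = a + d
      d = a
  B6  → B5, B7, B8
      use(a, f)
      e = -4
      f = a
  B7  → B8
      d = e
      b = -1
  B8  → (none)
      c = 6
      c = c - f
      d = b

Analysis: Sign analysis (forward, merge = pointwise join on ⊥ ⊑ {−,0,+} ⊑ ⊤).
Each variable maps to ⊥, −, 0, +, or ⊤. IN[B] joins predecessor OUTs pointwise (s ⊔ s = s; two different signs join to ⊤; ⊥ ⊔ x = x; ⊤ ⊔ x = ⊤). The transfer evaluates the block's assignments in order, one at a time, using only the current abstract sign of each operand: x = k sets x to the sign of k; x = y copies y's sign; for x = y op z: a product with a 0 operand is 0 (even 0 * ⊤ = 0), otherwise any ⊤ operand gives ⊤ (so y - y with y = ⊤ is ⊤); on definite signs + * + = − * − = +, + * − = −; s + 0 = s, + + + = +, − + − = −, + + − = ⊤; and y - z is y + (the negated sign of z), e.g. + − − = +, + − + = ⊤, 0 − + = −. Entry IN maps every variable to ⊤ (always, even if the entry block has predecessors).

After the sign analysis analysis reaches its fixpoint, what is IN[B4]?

Converged values:
  B0:  IN=(all ⊤)  OUT=(all ⊤)
  B1:  IN=(all ⊤)  OUT={f:0; rest ⊤}
  B2:  IN={f:0; rest ⊤}  OUT={f:0; rest ⊤}
  B3:  IN={f:0; rest ⊤}  OUT={d:0, f:0; rest ⊤}
  B4:  IN={d:0, f:0; rest ⊤}  OUT={d:0, f:0; rest ⊤}
  B5:  IN=(all ⊤)  OUT=(all ⊤)
  B6:  IN=(all ⊤)  OUT={e:-; rest ⊤}
  B7:  IN={e:-; rest ⊤}  OUT={b:-, d:-, e:-; rest ⊤}
  B8:  IN={e:-; rest ⊤}  OUT={e:-; rest ⊤}

Merge at B4: IN[B4] = OUT[B3] = {a: ⊤, b: ⊤, c: ⊤, d: 0, e: ⊤, f: 0}

Answer: {a: ⊤, b: ⊤, c: ⊤, d: 0, e: ⊤, f: 0}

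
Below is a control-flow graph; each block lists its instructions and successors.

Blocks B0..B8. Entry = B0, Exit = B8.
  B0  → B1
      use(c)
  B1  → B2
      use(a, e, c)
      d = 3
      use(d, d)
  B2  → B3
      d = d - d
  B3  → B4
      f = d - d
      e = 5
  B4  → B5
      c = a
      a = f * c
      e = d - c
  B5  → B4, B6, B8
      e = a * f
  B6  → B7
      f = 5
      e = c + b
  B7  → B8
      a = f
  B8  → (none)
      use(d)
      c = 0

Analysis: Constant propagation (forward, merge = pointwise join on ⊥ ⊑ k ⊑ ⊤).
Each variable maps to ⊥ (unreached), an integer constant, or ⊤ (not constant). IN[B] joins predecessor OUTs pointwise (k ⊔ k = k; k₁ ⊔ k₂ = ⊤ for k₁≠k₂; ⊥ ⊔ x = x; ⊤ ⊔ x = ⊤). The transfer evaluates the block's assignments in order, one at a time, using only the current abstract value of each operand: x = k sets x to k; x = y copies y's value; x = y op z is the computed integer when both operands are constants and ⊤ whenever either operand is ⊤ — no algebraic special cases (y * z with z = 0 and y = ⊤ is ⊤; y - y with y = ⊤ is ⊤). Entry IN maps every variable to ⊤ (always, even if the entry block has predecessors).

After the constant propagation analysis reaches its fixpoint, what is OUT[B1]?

Answer: {a: ⊤, b: ⊤, c: ⊤, d: 3, e: ⊤, f: ⊤}

Derivation:
Per-block solution:
  B0: | IN=(all ⊤) | OUT=(all ⊤)
  B1: | IN=(all ⊤) | OUT={d:3; rest ⊤}
  B2: | IN={d:3; rest ⊤} | OUT={d:0; rest ⊤}
  B3: | IN={d:0; rest ⊤} | OUT={d:0, e:5, f:0; rest ⊤}
  B4: | IN={d:0, f:0; rest ⊤} | OUT={d:0, f:0; rest ⊤}
  B5: | IN={d:0, f:0; rest ⊤} | OUT={d:0, f:0; rest ⊤}
  B6: | IN={d:0, f:0; rest ⊤} | OUT={d:0, f:5; rest ⊤}
  B7: | IN={d:0, f:5; rest ⊤} | OUT={a:5, d:0, f:5; rest ⊤}
  B8: | IN={d:0; rest ⊤} | OUT={c:0, d:0; rest ⊤}

Merge at B1: IN[B1] = OUT[B0] = {a: ⊤, b: ⊤, c: ⊤, d: ⊤, e: ⊤, f: ⊤}
Applying B1's transfer function to that IN value gives OUT[B1] (row B1 above).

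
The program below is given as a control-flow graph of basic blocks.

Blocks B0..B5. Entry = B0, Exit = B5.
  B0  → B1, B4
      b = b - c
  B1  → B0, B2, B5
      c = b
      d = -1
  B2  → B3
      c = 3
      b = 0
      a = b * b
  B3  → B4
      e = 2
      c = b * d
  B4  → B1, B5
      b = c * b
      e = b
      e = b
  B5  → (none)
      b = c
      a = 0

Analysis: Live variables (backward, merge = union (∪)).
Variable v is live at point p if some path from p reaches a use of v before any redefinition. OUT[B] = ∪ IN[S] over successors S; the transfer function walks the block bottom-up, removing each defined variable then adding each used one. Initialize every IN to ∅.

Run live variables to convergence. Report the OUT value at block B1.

Answer: {b, c, d}

Working:
Per-block solution:
  B0:   IN={b, c}   OUT={b, c}
  B1:   IN={b}   OUT={b, c, d}
  B2:   IN={d}   OUT={b, d}
  B3:   IN={b, d}   OUT={b, c}
  B4:   IN={b, c}   OUT={b, c}
  B5:   IN={c}   OUT={}

Merge at B1: OUT[B1] = IN[B0] ⊔ IN[B2] ⊔ IN[B5] = {b, c, d}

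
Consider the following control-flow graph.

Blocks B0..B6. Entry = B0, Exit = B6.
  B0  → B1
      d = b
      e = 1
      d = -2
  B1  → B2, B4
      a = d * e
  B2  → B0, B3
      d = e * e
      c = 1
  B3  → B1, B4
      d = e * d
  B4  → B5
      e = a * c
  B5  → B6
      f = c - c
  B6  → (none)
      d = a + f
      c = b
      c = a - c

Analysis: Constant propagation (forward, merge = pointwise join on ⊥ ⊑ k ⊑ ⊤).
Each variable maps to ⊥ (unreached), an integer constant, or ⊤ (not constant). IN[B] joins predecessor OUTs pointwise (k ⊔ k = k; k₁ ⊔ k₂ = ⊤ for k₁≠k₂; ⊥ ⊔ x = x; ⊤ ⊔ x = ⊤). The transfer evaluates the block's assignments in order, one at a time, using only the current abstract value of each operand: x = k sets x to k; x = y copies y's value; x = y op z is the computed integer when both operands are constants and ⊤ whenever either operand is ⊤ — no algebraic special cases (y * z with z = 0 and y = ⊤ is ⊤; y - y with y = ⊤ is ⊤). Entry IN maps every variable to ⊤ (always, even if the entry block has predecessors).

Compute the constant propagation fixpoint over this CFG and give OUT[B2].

Converged values:
  B0: | IN=(all ⊤) | OUT={d:-2, e:1; rest ⊤}
  B1: | IN={e:1; rest ⊤} | OUT={e:1; rest ⊤}
  B2: | IN={e:1; rest ⊤} | OUT={c:1, d:1, e:1; rest ⊤}
  B3: | IN={c:1, d:1, e:1; rest ⊤} | OUT={c:1, d:1, e:1; rest ⊤}
  B4: | IN={e:1; rest ⊤} | OUT=(all ⊤)
  B5: | IN=(all ⊤) | OUT=(all ⊤)
  B6: | IN=(all ⊤) | OUT=(all ⊤)

Merge at B2: IN[B2] = OUT[B1] = {a: ⊤, b: ⊤, c: ⊤, d: ⊤, e: 1, f: ⊤}
Applying B2's transfer function to that IN value gives OUT[B2] (row B2 above).

Answer: {a: ⊤, b: ⊤, c: 1, d: 1, e: 1, f: ⊤}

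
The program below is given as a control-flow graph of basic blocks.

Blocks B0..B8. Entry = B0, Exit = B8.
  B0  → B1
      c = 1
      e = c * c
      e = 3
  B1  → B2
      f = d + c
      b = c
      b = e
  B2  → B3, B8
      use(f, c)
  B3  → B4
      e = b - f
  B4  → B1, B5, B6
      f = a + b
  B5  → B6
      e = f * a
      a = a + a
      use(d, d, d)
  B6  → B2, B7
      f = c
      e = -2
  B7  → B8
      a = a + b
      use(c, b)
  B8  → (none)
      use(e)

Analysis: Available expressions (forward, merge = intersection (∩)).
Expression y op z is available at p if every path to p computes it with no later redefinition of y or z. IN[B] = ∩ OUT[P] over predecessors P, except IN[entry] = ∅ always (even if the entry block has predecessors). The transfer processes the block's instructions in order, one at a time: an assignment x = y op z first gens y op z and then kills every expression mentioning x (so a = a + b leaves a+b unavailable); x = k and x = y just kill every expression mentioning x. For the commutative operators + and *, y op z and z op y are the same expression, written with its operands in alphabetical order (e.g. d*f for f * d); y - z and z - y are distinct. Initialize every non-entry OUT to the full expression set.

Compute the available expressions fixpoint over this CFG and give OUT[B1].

Per-block solution:
  B0: | IN={} | OUT={c*c}
  B1: | IN={c*c} | OUT={c*c, c+d}
  B2: | IN={c*c, c+d} | OUT={c*c, c+d}
  B3: | IN={c*c, c+d} | OUT={b-f, c*c, c+d}
  B4: | IN={b-f, c*c, c+d} | OUT={a+b, c*c, c+d}
  B5: | IN={a+b, c*c, c+d} | OUT={c*c, c+d}
  B6: | IN={c*c, c+d} | OUT={c*c, c+d}
  B7: | IN={c*c, c+d} | OUT={c*c, c+d}
  B8: | IN={c*c, c+d} | OUT={c*c, c+d}

Merge at B1: IN[B1] = OUT[B0] ∩ OUT[B4] = {c*c}
Applying B1's transfer function to that IN value gives OUT[B1] (row B1 above).

Answer: {c*c, c+d}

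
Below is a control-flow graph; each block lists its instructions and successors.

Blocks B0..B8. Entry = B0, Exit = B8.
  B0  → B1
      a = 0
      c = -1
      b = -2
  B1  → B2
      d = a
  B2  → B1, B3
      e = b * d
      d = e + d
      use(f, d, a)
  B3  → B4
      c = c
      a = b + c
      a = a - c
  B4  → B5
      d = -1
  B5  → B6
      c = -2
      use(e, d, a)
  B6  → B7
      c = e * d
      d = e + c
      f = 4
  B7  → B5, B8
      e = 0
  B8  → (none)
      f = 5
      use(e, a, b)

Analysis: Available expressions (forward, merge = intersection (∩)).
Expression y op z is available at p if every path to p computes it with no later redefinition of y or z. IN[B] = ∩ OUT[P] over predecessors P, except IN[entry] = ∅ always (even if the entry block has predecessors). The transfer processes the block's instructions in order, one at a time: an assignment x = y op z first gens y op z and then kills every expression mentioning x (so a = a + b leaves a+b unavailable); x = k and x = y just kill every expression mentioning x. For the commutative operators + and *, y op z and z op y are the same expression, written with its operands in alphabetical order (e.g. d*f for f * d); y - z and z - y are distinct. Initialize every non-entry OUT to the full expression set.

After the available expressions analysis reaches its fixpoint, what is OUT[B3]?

Converged values:
  B0:  IN={}  OUT={}
  B1:  IN={}  OUT={}
  B2:  IN={}  OUT={}
  B3:  IN={}  OUT={b+c}
  B4:  IN={b+c}  OUT={b+c}
  B5:  IN={}  OUT={}
  B6:  IN={}  OUT={c+e}
  B7:  IN={c+e}  OUT={}
  B8:  IN={}  OUT={}

Merge at B3: IN[B3] = OUT[B2] = {}
Applying B3's transfer function to that IN value gives OUT[B3] (row B3 above).

Answer: {b+c}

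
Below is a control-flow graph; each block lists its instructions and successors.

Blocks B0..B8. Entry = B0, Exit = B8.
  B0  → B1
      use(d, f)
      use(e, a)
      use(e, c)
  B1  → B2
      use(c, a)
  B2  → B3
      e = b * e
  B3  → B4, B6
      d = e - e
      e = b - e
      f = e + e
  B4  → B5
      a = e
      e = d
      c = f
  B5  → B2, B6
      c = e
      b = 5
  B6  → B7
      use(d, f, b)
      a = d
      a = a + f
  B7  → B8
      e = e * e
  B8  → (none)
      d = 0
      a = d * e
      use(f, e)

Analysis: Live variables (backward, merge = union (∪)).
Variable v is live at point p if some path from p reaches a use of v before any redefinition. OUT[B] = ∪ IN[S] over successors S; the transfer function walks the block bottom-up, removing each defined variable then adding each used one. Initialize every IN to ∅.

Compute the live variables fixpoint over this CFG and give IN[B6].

Answer: {b, d, e, f}

Working:
Converged values:
  B0:  IN={a, b, c, d, e, f}  OUT={a, b, c, e}
  B1:  IN={a, b, c, e}  OUT={b, e}
  B2:  IN={b, e}  OUT={b, e}
  B3:  IN={b, e}  OUT={b, d, e, f}
  B4:  IN={d, e, f}  OUT={d, e, f}
  B5:  IN={d, e, f}  OUT={b, d, e, f}
  B6:  IN={b, d, e, f}  OUT={e, f}
  B7:  IN={e, f}  OUT={e, f}
  B8:  IN={e, f}  OUT={}

Merge at B6: OUT[B6] = IN[B7] = {e, f}
Applying B6's transfer function to that OUT value gives IN[B6] (row B6 above).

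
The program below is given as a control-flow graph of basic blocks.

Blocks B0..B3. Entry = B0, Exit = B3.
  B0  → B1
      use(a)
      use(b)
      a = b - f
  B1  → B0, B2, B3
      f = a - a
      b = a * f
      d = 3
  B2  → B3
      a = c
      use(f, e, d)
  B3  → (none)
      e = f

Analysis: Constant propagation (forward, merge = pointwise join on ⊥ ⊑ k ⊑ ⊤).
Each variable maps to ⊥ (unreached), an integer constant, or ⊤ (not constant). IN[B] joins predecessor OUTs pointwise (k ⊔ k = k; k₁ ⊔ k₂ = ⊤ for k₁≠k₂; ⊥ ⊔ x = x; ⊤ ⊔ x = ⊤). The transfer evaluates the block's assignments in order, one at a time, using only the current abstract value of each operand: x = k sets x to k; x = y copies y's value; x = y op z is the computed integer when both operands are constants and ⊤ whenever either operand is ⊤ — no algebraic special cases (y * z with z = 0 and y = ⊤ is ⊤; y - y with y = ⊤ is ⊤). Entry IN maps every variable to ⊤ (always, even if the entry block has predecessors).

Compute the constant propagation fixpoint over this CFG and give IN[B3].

Fixpoint table:
  B0:   IN=(all ⊤)   OUT=(all ⊤)
  B1:   IN=(all ⊤)   OUT={d:3; rest ⊤}
  B2:   IN={d:3; rest ⊤}   OUT={d:3; rest ⊤}
  B3:   IN={d:3; rest ⊤}   OUT={d:3; rest ⊤}

Merge at B3: IN[B3] = OUT[B1] ⊔ OUT[B2] = {a: ⊤, b: ⊤, c: ⊤, d: 3, e: ⊤, f: ⊤}

Answer: {a: ⊤, b: ⊤, c: ⊤, d: 3, e: ⊤, f: ⊤}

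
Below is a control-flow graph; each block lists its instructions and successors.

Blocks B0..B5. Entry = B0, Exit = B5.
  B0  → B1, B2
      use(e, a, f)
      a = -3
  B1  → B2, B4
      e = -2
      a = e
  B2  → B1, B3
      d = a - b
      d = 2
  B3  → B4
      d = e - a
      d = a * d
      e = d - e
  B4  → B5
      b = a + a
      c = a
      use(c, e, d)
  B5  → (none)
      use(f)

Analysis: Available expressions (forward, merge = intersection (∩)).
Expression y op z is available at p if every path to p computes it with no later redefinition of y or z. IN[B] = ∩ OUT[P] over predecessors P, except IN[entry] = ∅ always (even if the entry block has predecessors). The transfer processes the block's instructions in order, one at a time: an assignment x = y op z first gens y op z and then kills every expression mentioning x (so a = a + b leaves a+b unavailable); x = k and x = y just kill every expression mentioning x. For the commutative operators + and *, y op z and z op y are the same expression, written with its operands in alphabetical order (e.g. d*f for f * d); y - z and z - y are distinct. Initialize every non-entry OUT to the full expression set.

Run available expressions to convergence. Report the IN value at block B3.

Fixpoint table:
  B0:   IN={}   OUT={}
  B1:   IN={}   OUT={}
  B2:   IN={}   OUT={a-b}
  B3:   IN={a-b}   OUT={a-b}
  B4:   IN={}   OUT={a+a}
  B5:   IN={a+a}   OUT={a+a}

Merge at B3: IN[B3] = OUT[B2] = {a-b}

Answer: {a-b}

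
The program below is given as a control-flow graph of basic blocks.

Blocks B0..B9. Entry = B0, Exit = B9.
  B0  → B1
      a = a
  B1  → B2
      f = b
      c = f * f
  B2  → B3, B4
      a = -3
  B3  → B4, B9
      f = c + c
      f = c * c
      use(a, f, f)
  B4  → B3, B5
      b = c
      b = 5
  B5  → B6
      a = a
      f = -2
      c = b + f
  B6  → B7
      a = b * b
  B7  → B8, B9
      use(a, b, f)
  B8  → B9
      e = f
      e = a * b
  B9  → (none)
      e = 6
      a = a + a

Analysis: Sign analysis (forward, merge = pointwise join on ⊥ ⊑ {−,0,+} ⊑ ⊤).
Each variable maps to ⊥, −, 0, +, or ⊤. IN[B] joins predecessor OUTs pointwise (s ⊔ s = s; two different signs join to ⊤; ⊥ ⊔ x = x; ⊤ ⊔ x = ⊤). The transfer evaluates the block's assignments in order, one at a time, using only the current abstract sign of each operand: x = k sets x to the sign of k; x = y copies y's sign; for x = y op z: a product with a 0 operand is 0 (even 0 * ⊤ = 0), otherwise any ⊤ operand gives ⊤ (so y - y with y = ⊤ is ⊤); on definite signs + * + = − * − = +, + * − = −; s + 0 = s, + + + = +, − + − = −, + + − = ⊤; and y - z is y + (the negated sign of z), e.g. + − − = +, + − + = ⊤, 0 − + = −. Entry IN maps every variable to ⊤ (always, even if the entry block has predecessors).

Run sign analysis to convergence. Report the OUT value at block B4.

Fixpoint table:
  B0:  IN=(all ⊤)  OUT=(all ⊤)
  B1:  IN=(all ⊤)  OUT=(all ⊤)
  B2:  IN=(all ⊤)  OUT={a:-; rest ⊤}
  B3:  IN={a:-; rest ⊤}  OUT={a:-; rest ⊤}
  B4:  IN={a:-; rest ⊤}  OUT={a:-, b:+; rest ⊤}
  B5:  IN={a:-, b:+; rest ⊤}  OUT={a:-, b:+, f:-; rest ⊤}
  B6:  IN={a:-, b:+, f:-; rest ⊤}  OUT={a:+, b:+, f:-; rest ⊤}
  B7:  IN={a:+, b:+, f:-; rest ⊤}  OUT={a:+, b:+, f:-; rest ⊤}
  B8:  IN={a:+, b:+, f:-; rest ⊤}  OUT={a:+, b:+, e:+, f:-; rest ⊤}
  B9:  IN=(all ⊤)  OUT={e:+; rest ⊤}

Merge at B4: IN[B4] = OUT[B2] ⊔ OUT[B3] = {a: -, b: ⊤, c: ⊤, d: ⊤, e: ⊤, f: ⊤}
Applying B4's transfer function to that IN value gives OUT[B4] (row B4 above).

Answer: {a: -, b: +, c: ⊤, d: ⊤, e: ⊤, f: ⊤}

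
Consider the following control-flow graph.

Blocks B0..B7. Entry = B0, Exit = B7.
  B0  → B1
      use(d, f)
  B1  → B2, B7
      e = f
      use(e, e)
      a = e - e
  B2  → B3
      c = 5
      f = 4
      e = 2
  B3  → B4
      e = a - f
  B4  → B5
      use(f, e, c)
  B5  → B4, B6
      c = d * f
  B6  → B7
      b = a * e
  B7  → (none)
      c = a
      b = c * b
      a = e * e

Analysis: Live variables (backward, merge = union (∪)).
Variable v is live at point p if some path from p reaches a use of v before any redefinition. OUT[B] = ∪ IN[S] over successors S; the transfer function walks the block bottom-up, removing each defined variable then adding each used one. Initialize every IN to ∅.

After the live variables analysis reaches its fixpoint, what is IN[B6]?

Answer: {a, e}

Working:
Converged values:
  B0:   IN={b, d, f}   OUT={b, d, f}
  B1:   IN={b, d, f}   OUT={a, b, d, e}
  B2:   IN={a, d}   OUT={a, c, d, f}
  B3:   IN={a, c, d, f}   OUT={a, c, d, e, f}
  B4:   IN={a, c, d, e, f}   OUT={a, d, e, f}
  B5:   IN={a, d, e, f}   OUT={a, c, d, e, f}
  B6:   IN={a, e}   OUT={a, b, e}
  B7:   IN={a, b, e}   OUT={}

Merge at B6: OUT[B6] = IN[B7] = {a, b, e}
Applying B6's transfer function to that OUT value gives IN[B6] (row B6 above).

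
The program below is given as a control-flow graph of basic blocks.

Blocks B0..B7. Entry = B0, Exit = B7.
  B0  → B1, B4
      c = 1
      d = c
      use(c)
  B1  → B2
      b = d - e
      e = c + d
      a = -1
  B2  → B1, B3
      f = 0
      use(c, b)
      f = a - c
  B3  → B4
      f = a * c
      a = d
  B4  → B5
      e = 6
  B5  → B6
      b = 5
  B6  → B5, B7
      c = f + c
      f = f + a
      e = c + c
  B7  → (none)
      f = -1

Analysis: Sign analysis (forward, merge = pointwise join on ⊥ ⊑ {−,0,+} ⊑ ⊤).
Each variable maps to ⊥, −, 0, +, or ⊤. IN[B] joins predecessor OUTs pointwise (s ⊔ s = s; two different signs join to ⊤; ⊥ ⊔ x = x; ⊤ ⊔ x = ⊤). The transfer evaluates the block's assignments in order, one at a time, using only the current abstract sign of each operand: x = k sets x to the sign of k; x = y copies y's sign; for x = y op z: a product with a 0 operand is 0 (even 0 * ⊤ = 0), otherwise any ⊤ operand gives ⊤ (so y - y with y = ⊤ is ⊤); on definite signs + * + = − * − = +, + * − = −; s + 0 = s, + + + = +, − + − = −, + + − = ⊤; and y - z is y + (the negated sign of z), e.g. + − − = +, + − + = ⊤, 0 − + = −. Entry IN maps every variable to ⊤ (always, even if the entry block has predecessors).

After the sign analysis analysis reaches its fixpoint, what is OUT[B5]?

Answer: {a: ⊤, b: +, c: ⊤, d: +, e: ⊤, f: ⊤}

Trace:
Converged values:
  B0:  IN=(all ⊤)  OUT={c:+, d:+; rest ⊤}
  B1:  IN={c:+, d:+; rest ⊤}  OUT={a:-, c:+, d:+, e:+; rest ⊤}
  B2:  IN={a:-, c:+, d:+, e:+; rest ⊤}  OUT={a:-, c:+, d:+, e:+, f:-; rest ⊤}
  B3:  IN={a:-, c:+, d:+, e:+, f:-; rest ⊤}  OUT={a:+, c:+, d:+, e:+, f:-; rest ⊤}
  B4:  IN={c:+, d:+; rest ⊤}  OUT={c:+, d:+, e:+; rest ⊤}
  B5:  IN={d:+; rest ⊤}  OUT={b:+, d:+; rest ⊤}
  B6:  IN={b:+, d:+; rest ⊤}  OUT={b:+, d:+; rest ⊤}
  B7:  IN={b:+, d:+; rest ⊤}  OUT={b:+, d:+, f:-; rest ⊤}

Merge at B5: IN[B5] = OUT[B4] ⊔ OUT[B6] = {a: ⊤, b: ⊤, c: ⊤, d: +, e: ⊤, f: ⊤}
Applying B5's transfer function to that IN value gives OUT[B5] (row B5 above).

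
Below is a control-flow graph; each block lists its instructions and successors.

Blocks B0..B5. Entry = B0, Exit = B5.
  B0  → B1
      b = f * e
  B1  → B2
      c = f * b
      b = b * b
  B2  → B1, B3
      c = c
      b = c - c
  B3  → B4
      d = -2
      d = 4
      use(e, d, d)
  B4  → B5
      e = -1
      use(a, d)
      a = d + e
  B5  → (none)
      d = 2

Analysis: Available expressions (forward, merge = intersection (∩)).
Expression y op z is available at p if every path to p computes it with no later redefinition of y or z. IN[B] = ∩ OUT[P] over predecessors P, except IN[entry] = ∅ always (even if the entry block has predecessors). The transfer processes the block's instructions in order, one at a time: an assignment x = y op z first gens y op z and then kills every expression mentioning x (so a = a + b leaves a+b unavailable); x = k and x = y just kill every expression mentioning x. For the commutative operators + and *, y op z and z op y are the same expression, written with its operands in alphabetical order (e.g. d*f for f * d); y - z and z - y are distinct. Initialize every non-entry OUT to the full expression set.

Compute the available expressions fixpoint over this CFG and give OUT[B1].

Answer: {e*f}

Working:
Converged values:
  B0:   IN={}   OUT={e*f}
  B1:   IN={e*f}   OUT={e*f}
  B2:   IN={e*f}   OUT={c-c, e*f}
  B3:   IN={c-c, e*f}   OUT={c-c, e*f}
  B4:   IN={c-c, e*f}   OUT={c-c, d+e}
  B5:   IN={c-c, d+e}   OUT={c-c}

Merge at B1: IN[B1] = OUT[B0] ∩ OUT[B2] = {e*f}
Applying B1's transfer function to that IN value gives OUT[B1] (row B1 above).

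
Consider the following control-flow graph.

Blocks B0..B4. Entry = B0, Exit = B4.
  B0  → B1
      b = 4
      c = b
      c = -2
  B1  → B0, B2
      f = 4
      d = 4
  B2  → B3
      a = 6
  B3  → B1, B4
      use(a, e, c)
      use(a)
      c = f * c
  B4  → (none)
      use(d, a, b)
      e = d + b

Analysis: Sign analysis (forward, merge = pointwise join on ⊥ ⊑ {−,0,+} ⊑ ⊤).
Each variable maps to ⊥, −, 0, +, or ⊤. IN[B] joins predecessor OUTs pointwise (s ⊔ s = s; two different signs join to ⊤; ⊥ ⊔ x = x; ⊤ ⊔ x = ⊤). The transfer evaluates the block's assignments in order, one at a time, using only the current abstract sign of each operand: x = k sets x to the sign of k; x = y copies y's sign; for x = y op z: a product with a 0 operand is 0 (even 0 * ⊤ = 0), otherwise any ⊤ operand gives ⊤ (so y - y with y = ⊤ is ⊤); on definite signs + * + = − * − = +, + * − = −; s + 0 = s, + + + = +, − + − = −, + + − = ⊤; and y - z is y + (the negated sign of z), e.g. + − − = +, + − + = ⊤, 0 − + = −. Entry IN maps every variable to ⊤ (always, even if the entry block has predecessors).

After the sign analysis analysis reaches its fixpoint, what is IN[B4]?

Converged values:
  B0:  IN=(all ⊤)  OUT={b:+, c:-; rest ⊤}
  B1:  IN={b:+, c:-; rest ⊤}  OUT={b:+, c:-, d:+, f:+; rest ⊤}
  B2:  IN={b:+, c:-, d:+, f:+; rest ⊤}  OUT={a:+, b:+, c:-, d:+, f:+; rest ⊤}
  B3:  IN={a:+, b:+, c:-, d:+, f:+; rest ⊤}  OUT={a:+, b:+, c:-, d:+, f:+; rest ⊤}
  B4:  IN={a:+, b:+, c:-, d:+, f:+; rest ⊤}  OUT={a:+, b:+, c:-, d:+, e:+, f:+; rest ⊤}

Merge at B4: IN[B4] = OUT[B3] = {a: +, b: +, c: -, d: +, e: ⊤, f: +}

Answer: {a: +, b: +, c: -, d: +, e: ⊤, f: +}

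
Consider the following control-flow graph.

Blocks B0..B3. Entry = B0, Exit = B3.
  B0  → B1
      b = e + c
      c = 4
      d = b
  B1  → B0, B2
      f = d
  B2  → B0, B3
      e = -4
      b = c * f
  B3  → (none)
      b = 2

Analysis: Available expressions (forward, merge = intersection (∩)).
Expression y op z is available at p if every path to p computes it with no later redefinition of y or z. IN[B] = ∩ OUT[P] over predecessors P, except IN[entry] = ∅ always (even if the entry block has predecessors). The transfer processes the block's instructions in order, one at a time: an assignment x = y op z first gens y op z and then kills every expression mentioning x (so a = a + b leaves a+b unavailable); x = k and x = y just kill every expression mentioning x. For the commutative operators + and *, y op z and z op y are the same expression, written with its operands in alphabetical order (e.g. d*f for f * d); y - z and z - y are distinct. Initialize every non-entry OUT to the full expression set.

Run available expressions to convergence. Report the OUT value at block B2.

Per-block solution:
  B0:   IN={}   OUT={}
  B1:   IN={}   OUT={}
  B2:   IN={}   OUT={c*f}
  B3:   IN={c*f}   OUT={c*f}

Merge at B2: IN[B2] = OUT[B1] = {}
Applying B2's transfer function to that IN value gives OUT[B2] (row B2 above).

Answer: {c*f}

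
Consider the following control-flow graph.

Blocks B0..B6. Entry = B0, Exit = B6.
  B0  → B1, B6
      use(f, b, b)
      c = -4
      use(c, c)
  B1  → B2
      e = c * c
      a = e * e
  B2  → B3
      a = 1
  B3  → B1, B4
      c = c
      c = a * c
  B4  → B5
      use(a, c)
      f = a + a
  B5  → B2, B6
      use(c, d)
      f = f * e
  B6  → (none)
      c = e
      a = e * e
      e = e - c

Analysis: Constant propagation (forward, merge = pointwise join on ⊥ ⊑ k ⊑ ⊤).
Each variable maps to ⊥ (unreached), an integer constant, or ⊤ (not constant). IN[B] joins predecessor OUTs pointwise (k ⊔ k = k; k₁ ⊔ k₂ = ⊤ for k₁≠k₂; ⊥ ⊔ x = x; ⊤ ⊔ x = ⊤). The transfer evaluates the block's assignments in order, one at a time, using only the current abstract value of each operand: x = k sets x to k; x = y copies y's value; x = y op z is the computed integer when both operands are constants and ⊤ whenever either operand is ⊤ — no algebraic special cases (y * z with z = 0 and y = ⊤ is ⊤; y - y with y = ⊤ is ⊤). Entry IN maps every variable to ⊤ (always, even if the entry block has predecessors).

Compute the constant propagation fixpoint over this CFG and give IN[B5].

Per-block solution:
  B0:   IN=(all ⊤)   OUT={c:-4; rest ⊤}
  B1:   IN={c:-4; rest ⊤}   OUT={a:256, c:-4, e:16; rest ⊤}
  B2:   IN={c:-4, e:16; rest ⊤}   OUT={a:1, c:-4, e:16; rest ⊤}
  B3:   IN={a:1, c:-4, e:16; rest ⊤}   OUT={a:1, c:-4, e:16; rest ⊤}
  B4:   IN={a:1, c:-4, e:16; rest ⊤}   OUT={a:1, c:-4, e:16, f:2; rest ⊤}
  B5:   IN={a:1, c:-4, e:16, f:2; rest ⊤}   OUT={a:1, c:-4, e:16, f:32; rest ⊤}
  B6:   IN={c:-4; rest ⊤}   OUT=(all ⊤)

Merge at B5: IN[B5] = OUT[B4] = {a: 1, b: ⊤, c: -4, d: ⊤, e: 16, f: 2}

Answer: {a: 1, b: ⊤, c: -4, d: ⊤, e: 16, f: 2}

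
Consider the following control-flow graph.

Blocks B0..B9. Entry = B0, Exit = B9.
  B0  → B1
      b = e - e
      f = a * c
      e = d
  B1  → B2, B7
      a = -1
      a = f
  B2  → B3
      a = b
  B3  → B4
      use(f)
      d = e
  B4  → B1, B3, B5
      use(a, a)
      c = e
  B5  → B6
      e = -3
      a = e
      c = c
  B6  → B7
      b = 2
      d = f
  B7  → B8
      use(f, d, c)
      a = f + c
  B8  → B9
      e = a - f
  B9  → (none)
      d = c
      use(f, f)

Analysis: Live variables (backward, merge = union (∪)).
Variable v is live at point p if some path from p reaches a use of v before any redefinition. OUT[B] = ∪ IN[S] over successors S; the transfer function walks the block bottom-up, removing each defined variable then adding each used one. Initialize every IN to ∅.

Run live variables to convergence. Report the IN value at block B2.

Answer: {b, e, f}

Trace:
Per-block solution:
  B0: | IN={a, c, d, e} | OUT={b, c, d, e, f}
  B1: | IN={b, c, d, e, f} | OUT={b, c, d, e, f}
  B2: | IN={b, e, f} | OUT={a, b, e, f}
  B3: | IN={a, b, e, f} | OUT={a, b, d, e, f}
  B4: | IN={a, b, d, e, f} | OUT={a, b, c, d, e, f}
  B5: | IN={c, f} | OUT={c, f}
  B6: | IN={c, f} | OUT={c, d, f}
  B7: | IN={c, d, f} | OUT={a, c, f}
  B8: | IN={a, c, f} | OUT={c, f}
  B9: | IN={c, f} | OUT={}

Merge at B2: OUT[B2] = IN[B3] = {a, b, e, f}
Applying B2's transfer function to that OUT value gives IN[B2] (row B2 above).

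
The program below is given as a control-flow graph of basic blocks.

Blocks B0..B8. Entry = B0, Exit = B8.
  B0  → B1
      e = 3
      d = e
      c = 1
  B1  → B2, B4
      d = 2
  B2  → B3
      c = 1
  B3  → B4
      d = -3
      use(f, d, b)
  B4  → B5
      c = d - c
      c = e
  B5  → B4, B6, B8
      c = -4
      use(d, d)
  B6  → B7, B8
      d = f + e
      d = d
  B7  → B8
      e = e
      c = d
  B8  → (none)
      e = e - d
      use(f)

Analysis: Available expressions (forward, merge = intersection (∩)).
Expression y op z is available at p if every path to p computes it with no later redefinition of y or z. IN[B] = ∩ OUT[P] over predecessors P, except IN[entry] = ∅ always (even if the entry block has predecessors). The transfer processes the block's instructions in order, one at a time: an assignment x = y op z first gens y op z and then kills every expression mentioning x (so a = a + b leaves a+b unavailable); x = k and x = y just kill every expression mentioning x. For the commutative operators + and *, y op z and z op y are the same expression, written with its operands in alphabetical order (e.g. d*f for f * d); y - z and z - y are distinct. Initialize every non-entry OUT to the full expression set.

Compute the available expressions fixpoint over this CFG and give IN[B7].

Answer: {e+f}

Working:
Per-block solution:
  B0:   IN={}   OUT={}
  B1:   IN={}   OUT={}
  B2:   IN={}   OUT={}
  B3:   IN={}   OUT={}
  B4:   IN={}   OUT={}
  B5:   IN={}   OUT={}
  B6:   IN={}   OUT={e+f}
  B7:   IN={e+f}   OUT={}
  B8:   IN={}   OUT={}

Merge at B7: IN[B7] = OUT[B6] = {e+f}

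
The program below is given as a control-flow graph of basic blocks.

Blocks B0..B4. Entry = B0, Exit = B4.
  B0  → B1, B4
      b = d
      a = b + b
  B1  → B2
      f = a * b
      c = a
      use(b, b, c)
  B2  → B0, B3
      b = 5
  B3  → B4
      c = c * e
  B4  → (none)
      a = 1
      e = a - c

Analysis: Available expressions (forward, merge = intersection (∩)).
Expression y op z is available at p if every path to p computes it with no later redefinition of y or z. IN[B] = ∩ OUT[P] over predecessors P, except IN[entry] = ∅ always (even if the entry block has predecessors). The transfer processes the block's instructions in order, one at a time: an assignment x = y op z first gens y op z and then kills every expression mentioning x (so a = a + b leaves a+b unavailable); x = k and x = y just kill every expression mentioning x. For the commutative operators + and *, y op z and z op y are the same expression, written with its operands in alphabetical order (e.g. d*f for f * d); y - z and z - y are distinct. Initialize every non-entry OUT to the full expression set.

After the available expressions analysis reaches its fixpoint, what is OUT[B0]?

Fixpoint table:
  B0:   IN={}   OUT={b+b}
  B1:   IN={b+b}   OUT={a*b, b+b}
  B2:   IN={a*b, b+b}   OUT={}
  B3:   IN={}   OUT={}
  B4:   IN={}   OUT={a-c}

Merge at B0 (entry node, so the boundary value {} is joined with the incoming edge(s)): IN[B0] = {} ∩ OUT[B2] = {}
Applying B0's transfer function to that IN value gives OUT[B0] (row B0 above).

Answer: {b+b}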